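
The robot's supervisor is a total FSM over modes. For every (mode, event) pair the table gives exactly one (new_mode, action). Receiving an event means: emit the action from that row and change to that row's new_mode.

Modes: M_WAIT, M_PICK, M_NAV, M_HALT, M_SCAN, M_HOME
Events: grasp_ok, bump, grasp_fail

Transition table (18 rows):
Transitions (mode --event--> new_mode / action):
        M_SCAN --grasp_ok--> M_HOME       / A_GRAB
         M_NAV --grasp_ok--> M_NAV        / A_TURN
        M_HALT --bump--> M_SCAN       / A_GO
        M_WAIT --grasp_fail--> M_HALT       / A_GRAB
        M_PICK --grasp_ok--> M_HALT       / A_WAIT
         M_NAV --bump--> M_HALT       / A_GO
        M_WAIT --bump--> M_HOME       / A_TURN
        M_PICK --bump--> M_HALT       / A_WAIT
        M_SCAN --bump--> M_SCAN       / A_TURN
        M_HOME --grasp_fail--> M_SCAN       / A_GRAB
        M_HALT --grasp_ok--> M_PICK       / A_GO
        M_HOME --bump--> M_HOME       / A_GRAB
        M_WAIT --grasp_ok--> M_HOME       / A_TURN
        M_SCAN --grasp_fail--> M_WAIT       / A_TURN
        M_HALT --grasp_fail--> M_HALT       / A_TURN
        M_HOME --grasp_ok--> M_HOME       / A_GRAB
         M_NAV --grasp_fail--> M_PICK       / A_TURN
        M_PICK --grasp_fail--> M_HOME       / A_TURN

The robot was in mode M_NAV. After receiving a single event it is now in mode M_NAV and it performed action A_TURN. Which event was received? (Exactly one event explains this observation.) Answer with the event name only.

grasp_ok

try grasp_ok: (M_NAV, grasp_ok) → (M_NAV, A_TURN)  ← matches
try bump: (M_NAV, bump) → (M_HALT, A_GO)
try grasp_fail: (M_NAV, grasp_fail) → (M_PICK, A_TURN)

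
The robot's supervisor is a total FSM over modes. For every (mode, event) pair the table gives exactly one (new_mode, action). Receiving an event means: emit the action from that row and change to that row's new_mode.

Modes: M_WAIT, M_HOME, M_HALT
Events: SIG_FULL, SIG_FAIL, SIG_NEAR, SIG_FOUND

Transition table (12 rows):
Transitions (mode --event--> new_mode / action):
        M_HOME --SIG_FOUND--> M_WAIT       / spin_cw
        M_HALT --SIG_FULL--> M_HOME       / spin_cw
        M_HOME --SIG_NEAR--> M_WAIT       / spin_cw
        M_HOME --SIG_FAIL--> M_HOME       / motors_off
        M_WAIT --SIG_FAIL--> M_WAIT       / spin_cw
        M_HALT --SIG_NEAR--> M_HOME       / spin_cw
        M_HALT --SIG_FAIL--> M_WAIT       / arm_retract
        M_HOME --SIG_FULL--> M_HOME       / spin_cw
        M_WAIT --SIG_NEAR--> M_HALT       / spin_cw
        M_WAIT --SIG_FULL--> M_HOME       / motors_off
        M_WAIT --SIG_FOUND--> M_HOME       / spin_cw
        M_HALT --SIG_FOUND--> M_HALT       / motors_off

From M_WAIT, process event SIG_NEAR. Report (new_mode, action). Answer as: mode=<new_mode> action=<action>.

mode=M_HALT action=spin_cw

current mode = M_WAIT; filter table to that mode:
  (M_WAIT, SIG_FAIL) → (M_WAIT, spin_cw)
  (M_WAIT, SIG_NEAR) → (M_HALT, spin_cw)  ← event matches
  (M_WAIT, SIG_FULL) → (M_HOME, motors_off)
  (M_WAIT, SIG_FOUND) → (M_HOME, spin_cw)
event = SIG_NEAR selects (M_HALT, spin_cw)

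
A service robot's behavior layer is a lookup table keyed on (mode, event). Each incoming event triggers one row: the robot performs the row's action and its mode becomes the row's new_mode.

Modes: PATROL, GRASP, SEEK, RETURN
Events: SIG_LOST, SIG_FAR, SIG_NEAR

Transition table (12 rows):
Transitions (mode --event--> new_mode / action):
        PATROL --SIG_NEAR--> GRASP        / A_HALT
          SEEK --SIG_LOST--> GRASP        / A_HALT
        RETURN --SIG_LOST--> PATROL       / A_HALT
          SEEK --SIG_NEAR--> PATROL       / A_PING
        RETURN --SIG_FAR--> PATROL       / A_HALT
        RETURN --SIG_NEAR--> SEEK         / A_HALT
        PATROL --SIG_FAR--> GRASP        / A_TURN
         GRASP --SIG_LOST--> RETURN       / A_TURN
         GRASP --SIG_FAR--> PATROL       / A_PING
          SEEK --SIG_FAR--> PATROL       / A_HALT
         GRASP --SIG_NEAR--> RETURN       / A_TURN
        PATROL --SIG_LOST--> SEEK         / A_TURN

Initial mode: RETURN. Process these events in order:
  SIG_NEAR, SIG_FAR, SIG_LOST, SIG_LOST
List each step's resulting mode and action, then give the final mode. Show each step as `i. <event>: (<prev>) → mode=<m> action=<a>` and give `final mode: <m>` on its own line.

final mode: GRASP

1. SIG_NEAR: (RETURN) → mode=SEEK action=A_HALT
2. SIG_FAR: (SEEK) → mode=PATROL action=A_HALT
3. SIG_LOST: (PATROL) → mode=SEEK action=A_TURN
4. SIG_LOST: (SEEK) → mode=GRASP action=A_HALT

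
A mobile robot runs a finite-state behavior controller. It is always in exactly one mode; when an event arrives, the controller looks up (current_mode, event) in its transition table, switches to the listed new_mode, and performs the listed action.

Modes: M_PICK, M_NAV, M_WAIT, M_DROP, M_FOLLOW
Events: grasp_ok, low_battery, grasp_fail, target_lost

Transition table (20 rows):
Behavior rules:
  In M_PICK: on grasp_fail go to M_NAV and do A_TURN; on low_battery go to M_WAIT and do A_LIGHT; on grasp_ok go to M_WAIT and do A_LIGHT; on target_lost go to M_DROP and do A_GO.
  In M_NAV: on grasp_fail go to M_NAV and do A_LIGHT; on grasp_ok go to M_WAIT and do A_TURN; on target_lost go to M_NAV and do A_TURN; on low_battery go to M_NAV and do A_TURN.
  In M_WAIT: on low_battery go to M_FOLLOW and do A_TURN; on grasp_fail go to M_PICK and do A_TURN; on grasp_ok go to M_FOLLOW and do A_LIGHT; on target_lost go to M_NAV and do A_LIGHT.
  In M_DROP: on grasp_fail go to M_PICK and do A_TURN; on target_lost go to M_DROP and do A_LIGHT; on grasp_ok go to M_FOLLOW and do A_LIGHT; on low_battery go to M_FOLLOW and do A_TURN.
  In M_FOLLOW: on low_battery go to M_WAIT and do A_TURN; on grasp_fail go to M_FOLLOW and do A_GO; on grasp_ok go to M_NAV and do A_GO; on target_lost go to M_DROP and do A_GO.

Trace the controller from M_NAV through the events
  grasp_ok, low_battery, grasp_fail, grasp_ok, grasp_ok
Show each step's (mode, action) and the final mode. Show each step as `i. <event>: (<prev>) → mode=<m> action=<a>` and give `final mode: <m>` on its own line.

final mode: M_WAIT

1. grasp_ok: (M_NAV) → mode=M_WAIT action=A_TURN
2. low_battery: (M_WAIT) → mode=M_FOLLOW action=A_TURN
3. grasp_fail: (M_FOLLOW) → mode=M_FOLLOW action=A_GO
4. grasp_ok: (M_FOLLOW) → mode=M_NAV action=A_GO
5. grasp_ok: (M_NAV) → mode=M_WAIT action=A_TURN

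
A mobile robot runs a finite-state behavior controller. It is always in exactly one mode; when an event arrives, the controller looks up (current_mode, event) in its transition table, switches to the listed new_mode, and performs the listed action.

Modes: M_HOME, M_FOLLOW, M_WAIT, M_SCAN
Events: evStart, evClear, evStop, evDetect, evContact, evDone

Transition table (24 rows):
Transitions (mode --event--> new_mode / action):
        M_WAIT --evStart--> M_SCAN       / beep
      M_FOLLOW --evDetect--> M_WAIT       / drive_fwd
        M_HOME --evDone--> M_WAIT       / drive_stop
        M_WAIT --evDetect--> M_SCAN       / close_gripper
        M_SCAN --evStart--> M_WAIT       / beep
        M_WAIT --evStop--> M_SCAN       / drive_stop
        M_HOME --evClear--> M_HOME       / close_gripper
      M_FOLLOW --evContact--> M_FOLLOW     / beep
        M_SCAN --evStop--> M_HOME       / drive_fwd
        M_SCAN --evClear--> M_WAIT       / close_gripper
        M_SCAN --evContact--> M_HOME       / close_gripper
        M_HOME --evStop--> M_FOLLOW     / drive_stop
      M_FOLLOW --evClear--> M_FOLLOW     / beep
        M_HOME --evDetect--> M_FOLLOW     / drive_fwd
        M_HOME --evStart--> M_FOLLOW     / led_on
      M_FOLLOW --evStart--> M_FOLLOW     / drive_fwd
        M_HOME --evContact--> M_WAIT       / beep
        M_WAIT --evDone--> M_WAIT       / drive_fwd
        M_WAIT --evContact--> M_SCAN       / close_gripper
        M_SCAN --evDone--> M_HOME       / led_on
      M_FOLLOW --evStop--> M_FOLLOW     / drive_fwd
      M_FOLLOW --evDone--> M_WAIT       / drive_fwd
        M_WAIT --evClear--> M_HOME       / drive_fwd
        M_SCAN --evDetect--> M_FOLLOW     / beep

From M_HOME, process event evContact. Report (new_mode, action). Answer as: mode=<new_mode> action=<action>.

current mode = M_HOME; filter table to that mode:
  (M_HOME, evDone) → (M_WAIT, drive_stop)
  (M_HOME, evClear) → (M_HOME, close_gripper)
  (M_HOME, evStop) → (M_FOLLOW, drive_stop)
  (M_HOME, evDetect) → (M_FOLLOW, drive_fwd)
  (M_HOME, evStart) → (M_FOLLOW, led_on)
  (M_HOME, evContact) → (M_WAIT, beep)  ← event matches
event = evContact selects (M_WAIT, beep)

mode=M_WAIT action=beep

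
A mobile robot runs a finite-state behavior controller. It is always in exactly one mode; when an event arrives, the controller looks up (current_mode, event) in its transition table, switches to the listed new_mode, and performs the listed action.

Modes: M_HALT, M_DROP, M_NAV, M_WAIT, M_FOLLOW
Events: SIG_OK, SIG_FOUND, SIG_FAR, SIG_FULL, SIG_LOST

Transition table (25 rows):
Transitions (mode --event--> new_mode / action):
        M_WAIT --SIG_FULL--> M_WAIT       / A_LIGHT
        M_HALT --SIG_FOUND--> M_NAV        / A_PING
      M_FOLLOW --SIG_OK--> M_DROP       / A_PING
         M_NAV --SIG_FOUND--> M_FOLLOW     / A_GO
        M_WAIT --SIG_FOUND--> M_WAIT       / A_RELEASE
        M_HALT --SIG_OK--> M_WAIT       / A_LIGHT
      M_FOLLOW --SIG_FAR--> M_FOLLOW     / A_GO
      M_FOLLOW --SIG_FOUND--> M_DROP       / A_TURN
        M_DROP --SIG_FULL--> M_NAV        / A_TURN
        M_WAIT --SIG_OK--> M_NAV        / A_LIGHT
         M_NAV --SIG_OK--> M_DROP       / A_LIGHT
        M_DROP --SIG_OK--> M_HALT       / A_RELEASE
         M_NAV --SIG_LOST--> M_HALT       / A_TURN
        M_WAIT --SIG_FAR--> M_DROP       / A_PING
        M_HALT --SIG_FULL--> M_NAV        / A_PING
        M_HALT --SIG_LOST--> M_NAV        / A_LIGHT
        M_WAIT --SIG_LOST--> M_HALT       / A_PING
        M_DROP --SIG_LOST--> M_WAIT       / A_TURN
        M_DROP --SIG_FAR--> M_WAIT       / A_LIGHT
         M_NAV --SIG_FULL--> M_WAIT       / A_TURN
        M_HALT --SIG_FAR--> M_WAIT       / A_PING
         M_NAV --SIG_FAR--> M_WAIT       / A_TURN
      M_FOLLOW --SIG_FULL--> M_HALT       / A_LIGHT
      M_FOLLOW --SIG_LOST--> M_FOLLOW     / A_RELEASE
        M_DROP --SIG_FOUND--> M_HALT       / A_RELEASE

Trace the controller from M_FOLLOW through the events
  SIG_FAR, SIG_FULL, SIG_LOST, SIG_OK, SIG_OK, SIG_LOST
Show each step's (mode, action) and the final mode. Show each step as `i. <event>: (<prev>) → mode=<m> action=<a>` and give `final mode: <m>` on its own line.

final mode: M_NAV

1. SIG_FAR: (M_FOLLOW) → mode=M_FOLLOW action=A_GO
2. SIG_FULL: (M_FOLLOW) → mode=M_HALT action=A_LIGHT
3. SIG_LOST: (M_HALT) → mode=M_NAV action=A_LIGHT
4. SIG_OK: (M_NAV) → mode=M_DROP action=A_LIGHT
5. SIG_OK: (M_DROP) → mode=M_HALT action=A_RELEASE
6. SIG_LOST: (M_HALT) → mode=M_NAV action=A_LIGHT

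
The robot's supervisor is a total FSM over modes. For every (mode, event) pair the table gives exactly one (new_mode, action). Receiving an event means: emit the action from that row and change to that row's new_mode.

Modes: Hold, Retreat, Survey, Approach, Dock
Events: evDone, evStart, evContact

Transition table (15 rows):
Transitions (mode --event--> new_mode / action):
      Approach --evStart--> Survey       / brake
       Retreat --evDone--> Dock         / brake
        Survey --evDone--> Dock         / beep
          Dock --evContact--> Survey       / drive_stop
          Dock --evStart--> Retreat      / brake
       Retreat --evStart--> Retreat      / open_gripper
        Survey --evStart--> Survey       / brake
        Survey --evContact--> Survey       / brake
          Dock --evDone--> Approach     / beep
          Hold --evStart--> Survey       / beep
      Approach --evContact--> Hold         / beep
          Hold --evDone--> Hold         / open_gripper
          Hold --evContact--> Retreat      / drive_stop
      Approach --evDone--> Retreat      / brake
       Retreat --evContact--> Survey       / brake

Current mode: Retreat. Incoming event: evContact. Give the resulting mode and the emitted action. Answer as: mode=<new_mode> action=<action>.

mode=Survey action=brake

current mode = Retreat; filter table to that mode:
  (Retreat, evDone) → (Dock, brake)
  (Retreat, evStart) → (Retreat, open_gripper)
  (Retreat, evContact) → (Survey, brake)  ← event matches
event = evContact selects (Survey, brake)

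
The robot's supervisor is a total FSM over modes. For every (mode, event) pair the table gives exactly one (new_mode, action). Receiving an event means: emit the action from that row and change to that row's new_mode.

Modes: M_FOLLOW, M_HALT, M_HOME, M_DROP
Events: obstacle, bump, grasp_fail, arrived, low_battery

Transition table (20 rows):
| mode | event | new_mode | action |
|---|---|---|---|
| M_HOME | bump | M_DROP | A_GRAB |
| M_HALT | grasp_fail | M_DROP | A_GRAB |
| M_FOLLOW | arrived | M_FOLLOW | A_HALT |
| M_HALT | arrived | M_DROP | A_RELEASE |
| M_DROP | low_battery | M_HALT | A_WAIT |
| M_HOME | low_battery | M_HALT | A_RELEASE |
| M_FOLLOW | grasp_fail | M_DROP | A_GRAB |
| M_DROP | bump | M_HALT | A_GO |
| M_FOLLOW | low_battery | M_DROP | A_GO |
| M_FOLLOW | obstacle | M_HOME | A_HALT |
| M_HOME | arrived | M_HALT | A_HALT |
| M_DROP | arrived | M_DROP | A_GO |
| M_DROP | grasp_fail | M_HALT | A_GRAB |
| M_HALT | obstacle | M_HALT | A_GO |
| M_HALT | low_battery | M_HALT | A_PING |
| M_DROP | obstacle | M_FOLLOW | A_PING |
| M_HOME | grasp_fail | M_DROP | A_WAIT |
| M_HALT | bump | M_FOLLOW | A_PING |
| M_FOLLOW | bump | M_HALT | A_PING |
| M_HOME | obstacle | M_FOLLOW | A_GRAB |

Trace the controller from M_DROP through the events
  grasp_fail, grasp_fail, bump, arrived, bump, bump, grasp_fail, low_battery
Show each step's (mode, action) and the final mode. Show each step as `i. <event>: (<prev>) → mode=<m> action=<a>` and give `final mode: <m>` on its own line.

final mode: M_HALT

1. grasp_fail: (M_DROP) → mode=M_HALT action=A_GRAB
2. grasp_fail: (M_HALT) → mode=M_DROP action=A_GRAB
3. bump: (M_DROP) → mode=M_HALT action=A_GO
4. arrived: (M_HALT) → mode=M_DROP action=A_RELEASE
5. bump: (M_DROP) → mode=M_HALT action=A_GO
6. bump: (M_HALT) → mode=M_FOLLOW action=A_PING
7. grasp_fail: (M_FOLLOW) → mode=M_DROP action=A_GRAB
8. low_battery: (M_DROP) → mode=M_HALT action=A_WAIT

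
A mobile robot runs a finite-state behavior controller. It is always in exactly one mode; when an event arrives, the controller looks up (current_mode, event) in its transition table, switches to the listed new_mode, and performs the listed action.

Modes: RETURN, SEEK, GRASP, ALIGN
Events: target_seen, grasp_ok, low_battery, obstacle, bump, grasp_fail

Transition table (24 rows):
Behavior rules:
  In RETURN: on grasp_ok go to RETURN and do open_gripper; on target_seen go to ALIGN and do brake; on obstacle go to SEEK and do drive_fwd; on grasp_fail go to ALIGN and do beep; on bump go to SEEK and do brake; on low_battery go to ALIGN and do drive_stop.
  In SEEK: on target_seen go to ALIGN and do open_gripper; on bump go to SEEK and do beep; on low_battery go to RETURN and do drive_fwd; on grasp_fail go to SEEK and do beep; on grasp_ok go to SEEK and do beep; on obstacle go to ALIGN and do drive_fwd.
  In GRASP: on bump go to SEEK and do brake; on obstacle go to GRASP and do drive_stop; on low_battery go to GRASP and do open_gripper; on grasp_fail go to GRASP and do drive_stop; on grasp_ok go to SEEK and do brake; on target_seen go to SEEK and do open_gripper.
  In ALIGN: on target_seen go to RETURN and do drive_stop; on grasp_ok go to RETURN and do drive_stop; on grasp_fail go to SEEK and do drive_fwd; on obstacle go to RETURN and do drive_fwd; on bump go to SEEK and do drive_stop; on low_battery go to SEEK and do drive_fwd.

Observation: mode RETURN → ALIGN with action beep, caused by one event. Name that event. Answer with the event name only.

try target_seen: (RETURN, target_seen) → (ALIGN, brake)
try grasp_ok: (RETURN, grasp_ok) → (RETURN, open_gripper)
try low_battery: (RETURN, low_battery) → (ALIGN, drive_stop)
try obstacle: (RETURN, obstacle) → (SEEK, drive_fwd)
try bump: (RETURN, bump) → (SEEK, brake)
try grasp_fail: (RETURN, grasp_fail) → (ALIGN, beep)  ← matches

grasp_fail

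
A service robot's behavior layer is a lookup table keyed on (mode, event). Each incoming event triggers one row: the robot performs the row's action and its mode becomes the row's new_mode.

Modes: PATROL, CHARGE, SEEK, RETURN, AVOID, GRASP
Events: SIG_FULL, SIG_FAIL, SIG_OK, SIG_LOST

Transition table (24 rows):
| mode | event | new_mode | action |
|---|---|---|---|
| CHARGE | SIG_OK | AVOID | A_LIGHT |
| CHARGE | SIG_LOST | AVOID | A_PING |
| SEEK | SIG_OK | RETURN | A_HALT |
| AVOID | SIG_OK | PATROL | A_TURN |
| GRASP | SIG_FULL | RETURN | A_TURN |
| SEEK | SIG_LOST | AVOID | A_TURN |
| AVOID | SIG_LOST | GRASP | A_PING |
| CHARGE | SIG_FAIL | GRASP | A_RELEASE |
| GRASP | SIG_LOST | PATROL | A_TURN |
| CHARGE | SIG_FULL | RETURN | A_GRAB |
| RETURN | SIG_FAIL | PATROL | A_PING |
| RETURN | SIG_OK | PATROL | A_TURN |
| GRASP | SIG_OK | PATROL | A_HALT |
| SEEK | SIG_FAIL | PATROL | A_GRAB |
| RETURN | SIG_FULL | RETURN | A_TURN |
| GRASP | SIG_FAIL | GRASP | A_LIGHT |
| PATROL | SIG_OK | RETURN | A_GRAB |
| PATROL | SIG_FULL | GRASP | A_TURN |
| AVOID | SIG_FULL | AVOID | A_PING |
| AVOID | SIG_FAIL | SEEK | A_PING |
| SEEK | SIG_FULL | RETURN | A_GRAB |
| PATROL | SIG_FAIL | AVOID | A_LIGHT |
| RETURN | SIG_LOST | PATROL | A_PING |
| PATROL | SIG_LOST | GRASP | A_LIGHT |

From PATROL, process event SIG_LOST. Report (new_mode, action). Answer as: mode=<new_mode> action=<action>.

current mode = PATROL; filter table to that mode:
  (PATROL, SIG_OK) → (RETURN, A_GRAB)
  (PATROL, SIG_FULL) → (GRASP, A_TURN)
  (PATROL, SIG_FAIL) → (AVOID, A_LIGHT)
  (PATROL, SIG_LOST) → (GRASP, A_LIGHT)  ← event matches
event = SIG_LOST selects (GRASP, A_LIGHT)

mode=GRASP action=A_LIGHT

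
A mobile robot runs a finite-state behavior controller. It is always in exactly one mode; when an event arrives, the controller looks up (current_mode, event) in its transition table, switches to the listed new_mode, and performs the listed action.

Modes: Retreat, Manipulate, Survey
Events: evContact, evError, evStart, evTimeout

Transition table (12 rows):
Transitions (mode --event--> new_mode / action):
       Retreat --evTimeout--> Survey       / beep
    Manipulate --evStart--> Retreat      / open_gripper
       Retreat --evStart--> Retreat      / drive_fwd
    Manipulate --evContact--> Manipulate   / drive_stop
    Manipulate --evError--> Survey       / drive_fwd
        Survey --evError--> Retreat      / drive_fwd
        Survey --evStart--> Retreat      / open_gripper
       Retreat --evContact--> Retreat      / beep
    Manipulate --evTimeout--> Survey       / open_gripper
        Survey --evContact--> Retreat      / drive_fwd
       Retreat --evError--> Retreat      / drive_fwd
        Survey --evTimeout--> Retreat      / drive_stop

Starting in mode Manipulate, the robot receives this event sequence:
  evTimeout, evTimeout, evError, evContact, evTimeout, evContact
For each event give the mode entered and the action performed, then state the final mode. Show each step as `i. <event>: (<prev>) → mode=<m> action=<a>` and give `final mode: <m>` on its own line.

final mode: Retreat

1. evTimeout: (Manipulate) → mode=Survey action=open_gripper
2. evTimeout: (Survey) → mode=Retreat action=drive_stop
3. evError: (Retreat) → mode=Retreat action=drive_fwd
4. evContact: (Retreat) → mode=Retreat action=beep
5. evTimeout: (Retreat) → mode=Survey action=beep
6. evContact: (Survey) → mode=Retreat action=drive_fwd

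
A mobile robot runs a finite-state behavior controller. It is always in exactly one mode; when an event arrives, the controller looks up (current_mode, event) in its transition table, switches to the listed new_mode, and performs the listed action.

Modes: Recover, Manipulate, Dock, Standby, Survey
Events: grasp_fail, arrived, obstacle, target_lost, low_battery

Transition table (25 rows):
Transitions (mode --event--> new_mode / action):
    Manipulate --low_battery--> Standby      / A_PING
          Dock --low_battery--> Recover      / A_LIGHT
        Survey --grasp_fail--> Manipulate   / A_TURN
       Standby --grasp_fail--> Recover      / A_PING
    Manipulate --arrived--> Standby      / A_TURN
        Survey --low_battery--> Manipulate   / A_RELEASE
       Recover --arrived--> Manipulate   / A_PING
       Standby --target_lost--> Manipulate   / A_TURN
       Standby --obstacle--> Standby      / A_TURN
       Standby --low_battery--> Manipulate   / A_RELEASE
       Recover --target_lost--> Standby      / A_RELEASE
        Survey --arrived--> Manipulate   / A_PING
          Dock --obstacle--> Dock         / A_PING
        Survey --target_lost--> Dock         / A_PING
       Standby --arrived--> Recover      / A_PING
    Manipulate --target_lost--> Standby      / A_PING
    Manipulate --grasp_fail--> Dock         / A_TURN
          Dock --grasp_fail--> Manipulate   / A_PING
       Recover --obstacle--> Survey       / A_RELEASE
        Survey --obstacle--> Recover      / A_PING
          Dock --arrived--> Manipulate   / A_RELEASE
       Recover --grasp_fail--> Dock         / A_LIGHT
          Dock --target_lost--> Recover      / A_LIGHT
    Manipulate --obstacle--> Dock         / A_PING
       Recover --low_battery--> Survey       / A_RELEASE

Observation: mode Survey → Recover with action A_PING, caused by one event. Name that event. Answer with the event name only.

obstacle

try grasp_fail: (Survey, grasp_fail) → (Manipulate, A_TURN)
try arrived: (Survey, arrived) → (Manipulate, A_PING)
try obstacle: (Survey, obstacle) → (Recover, A_PING)  ← matches
try target_lost: (Survey, target_lost) → (Dock, A_PING)
try low_battery: (Survey, low_battery) → (Manipulate, A_RELEASE)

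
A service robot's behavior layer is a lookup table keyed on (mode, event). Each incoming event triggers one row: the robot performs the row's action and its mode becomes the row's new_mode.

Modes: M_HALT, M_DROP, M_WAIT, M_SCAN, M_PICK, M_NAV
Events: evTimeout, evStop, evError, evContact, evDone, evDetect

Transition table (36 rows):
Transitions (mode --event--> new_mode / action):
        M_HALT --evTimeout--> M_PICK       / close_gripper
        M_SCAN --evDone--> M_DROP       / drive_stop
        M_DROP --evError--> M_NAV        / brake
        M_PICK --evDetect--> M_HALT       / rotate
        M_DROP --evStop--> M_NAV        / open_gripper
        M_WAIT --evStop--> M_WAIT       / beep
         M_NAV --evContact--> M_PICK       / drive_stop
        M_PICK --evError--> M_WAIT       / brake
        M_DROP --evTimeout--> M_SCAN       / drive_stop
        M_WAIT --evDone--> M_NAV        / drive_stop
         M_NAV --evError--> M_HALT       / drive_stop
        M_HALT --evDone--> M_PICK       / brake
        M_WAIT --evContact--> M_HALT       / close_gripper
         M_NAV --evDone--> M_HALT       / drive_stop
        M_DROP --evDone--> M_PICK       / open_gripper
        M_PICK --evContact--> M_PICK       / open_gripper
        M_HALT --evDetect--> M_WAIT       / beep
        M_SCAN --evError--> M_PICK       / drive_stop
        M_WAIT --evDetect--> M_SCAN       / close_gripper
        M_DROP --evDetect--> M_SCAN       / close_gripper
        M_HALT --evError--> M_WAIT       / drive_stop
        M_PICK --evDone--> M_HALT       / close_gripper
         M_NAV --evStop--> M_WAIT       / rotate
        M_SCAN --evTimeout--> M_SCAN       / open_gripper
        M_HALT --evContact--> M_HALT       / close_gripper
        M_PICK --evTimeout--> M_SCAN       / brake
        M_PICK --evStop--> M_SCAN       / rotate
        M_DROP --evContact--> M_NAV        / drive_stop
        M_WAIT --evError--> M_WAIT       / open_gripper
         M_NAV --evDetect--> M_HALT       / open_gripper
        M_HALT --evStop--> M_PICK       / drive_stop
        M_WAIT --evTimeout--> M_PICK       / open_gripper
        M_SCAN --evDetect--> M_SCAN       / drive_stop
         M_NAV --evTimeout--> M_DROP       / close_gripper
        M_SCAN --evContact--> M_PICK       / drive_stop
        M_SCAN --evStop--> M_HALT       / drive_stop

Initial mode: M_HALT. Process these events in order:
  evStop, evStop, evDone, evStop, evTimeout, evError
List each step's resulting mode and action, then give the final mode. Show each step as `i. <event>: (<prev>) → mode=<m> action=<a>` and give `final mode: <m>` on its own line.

1. evStop: (M_HALT) → mode=M_PICK action=drive_stop
2. evStop: (M_PICK) → mode=M_SCAN action=rotate
3. evDone: (M_SCAN) → mode=M_DROP action=drive_stop
4. evStop: (M_DROP) → mode=M_NAV action=open_gripper
5. evTimeout: (M_NAV) → mode=M_DROP action=close_gripper
6. evError: (M_DROP) → mode=M_NAV action=brake

final mode: M_NAV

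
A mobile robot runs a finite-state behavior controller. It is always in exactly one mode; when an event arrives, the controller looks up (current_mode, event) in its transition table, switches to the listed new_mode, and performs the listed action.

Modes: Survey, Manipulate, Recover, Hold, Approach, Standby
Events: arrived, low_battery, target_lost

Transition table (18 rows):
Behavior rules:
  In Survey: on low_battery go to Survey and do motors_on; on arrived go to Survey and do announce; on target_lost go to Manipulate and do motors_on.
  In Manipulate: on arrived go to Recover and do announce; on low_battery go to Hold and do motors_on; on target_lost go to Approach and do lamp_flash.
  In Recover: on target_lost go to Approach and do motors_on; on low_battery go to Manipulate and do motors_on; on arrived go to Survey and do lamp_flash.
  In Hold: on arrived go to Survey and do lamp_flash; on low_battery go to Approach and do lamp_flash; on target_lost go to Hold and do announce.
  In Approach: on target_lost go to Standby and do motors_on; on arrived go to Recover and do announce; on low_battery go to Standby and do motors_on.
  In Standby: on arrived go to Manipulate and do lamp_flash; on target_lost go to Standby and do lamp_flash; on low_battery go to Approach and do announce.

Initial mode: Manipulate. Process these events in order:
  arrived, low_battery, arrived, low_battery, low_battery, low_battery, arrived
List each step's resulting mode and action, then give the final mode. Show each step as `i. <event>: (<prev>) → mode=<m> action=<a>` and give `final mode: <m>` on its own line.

1. arrived: (Manipulate) → mode=Recover action=announce
2. low_battery: (Recover) → mode=Manipulate action=motors_on
3. arrived: (Manipulate) → mode=Recover action=announce
4. low_battery: (Recover) → mode=Manipulate action=motors_on
5. low_battery: (Manipulate) → mode=Hold action=motors_on
6. low_battery: (Hold) → mode=Approach action=lamp_flash
7. arrived: (Approach) → mode=Recover action=announce

final mode: Recover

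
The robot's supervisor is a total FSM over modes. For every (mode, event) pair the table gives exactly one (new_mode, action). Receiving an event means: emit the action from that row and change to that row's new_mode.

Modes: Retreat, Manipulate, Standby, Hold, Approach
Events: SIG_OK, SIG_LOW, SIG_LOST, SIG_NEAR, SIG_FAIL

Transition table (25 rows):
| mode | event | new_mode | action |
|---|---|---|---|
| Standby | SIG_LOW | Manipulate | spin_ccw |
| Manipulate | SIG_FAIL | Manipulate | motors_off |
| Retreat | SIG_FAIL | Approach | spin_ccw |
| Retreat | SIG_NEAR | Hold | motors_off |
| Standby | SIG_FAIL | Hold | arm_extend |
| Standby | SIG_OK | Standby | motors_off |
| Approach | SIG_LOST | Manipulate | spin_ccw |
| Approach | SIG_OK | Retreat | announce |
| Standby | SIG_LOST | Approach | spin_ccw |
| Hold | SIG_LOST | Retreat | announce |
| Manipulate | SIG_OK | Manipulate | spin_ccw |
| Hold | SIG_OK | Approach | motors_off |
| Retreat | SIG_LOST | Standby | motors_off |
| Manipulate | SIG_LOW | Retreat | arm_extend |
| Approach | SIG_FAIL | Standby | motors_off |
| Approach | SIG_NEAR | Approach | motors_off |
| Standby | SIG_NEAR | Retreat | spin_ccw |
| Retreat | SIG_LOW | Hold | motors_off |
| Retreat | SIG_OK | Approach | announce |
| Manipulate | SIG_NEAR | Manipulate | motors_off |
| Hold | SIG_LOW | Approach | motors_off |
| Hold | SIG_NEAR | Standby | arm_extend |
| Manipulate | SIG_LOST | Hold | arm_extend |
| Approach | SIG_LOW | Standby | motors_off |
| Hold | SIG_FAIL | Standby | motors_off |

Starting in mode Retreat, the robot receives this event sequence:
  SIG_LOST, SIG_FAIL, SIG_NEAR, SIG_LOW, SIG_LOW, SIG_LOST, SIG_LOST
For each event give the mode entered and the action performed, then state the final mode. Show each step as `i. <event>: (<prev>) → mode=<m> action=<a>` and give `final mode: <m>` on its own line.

final mode: Approach

1. SIG_LOST: (Retreat) → mode=Standby action=motors_off
2. SIG_FAIL: (Standby) → mode=Hold action=arm_extend
3. SIG_NEAR: (Hold) → mode=Standby action=arm_extend
4. SIG_LOW: (Standby) → mode=Manipulate action=spin_ccw
5. SIG_LOW: (Manipulate) → mode=Retreat action=arm_extend
6. SIG_LOST: (Retreat) → mode=Standby action=motors_off
7. SIG_LOST: (Standby) → mode=Approach action=spin_ccw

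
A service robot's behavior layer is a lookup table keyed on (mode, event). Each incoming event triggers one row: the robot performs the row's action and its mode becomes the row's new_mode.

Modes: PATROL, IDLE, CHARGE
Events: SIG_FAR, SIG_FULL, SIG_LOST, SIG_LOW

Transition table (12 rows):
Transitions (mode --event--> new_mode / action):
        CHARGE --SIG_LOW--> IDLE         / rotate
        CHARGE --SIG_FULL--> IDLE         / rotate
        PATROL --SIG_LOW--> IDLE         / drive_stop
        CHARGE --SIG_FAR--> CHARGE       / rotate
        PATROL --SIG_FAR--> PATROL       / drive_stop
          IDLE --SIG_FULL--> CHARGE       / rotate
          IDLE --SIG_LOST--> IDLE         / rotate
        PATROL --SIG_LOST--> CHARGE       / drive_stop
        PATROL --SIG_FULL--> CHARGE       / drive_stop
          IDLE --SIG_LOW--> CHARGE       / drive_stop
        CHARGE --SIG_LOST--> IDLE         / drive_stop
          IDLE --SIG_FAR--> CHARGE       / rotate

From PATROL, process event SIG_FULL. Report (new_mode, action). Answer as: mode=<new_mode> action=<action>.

mode=CHARGE action=drive_stop

current mode = PATROL; filter table to that mode:
  (PATROL, SIG_LOW) → (IDLE, drive_stop)
  (PATROL, SIG_FAR) → (PATROL, drive_stop)
  (PATROL, SIG_LOST) → (CHARGE, drive_stop)
  (PATROL, SIG_FULL) → (CHARGE, drive_stop)  ← event matches
event = SIG_FULL selects (CHARGE, drive_stop)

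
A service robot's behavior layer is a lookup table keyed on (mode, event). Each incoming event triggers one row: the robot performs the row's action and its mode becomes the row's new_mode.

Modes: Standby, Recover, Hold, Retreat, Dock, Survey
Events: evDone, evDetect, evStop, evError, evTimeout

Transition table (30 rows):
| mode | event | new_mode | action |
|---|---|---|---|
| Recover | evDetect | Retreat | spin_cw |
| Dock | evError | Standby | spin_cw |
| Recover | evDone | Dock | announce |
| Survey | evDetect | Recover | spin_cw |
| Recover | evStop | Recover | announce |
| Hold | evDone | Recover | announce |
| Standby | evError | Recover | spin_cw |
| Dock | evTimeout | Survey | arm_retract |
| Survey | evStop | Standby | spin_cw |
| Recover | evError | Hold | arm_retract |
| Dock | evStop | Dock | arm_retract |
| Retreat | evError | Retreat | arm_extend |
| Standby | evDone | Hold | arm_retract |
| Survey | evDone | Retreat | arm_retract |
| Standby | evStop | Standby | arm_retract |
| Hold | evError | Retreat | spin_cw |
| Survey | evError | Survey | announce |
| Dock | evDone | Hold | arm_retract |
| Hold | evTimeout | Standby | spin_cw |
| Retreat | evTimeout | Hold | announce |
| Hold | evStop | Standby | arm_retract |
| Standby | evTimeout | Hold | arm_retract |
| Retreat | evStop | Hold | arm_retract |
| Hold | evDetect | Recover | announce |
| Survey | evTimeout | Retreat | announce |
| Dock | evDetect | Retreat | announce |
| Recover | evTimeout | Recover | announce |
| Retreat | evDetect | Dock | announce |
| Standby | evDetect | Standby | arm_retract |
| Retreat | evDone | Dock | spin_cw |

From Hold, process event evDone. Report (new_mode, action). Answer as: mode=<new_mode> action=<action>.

current mode = Hold; filter table to that mode:
  (Hold, evDone) → (Recover, announce)  ← event matches
  (Hold, evError) → (Retreat, spin_cw)
  (Hold, evTimeout) → (Standby, spin_cw)
  (Hold, evStop) → (Standby, arm_retract)
  (Hold, evDetect) → (Recover, announce)
event = evDone selects (Recover, announce)

mode=Recover action=announce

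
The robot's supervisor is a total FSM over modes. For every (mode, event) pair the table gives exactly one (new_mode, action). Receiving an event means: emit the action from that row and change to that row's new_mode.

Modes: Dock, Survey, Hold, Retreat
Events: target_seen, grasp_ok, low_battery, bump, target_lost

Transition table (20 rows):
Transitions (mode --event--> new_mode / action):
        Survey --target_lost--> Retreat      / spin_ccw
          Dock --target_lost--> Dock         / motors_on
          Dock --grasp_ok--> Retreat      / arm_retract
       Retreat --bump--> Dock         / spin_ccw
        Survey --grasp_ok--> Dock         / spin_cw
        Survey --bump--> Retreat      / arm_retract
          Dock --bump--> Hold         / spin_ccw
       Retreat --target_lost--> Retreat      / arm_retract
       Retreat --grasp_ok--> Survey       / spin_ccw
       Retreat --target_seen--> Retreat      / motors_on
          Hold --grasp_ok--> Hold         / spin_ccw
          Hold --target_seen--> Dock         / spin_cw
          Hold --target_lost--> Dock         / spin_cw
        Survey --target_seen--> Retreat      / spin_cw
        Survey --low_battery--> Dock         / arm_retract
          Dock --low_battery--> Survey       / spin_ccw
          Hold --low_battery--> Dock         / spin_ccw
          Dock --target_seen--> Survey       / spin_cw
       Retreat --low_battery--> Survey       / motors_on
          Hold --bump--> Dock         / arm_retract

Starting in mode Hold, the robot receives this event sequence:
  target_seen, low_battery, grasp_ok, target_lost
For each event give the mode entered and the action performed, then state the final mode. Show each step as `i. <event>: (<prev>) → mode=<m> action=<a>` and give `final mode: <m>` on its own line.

final mode: Dock

1. target_seen: (Hold) → mode=Dock action=spin_cw
2. low_battery: (Dock) → mode=Survey action=spin_ccw
3. grasp_ok: (Survey) → mode=Dock action=spin_cw
4. target_lost: (Dock) → mode=Dock action=motors_on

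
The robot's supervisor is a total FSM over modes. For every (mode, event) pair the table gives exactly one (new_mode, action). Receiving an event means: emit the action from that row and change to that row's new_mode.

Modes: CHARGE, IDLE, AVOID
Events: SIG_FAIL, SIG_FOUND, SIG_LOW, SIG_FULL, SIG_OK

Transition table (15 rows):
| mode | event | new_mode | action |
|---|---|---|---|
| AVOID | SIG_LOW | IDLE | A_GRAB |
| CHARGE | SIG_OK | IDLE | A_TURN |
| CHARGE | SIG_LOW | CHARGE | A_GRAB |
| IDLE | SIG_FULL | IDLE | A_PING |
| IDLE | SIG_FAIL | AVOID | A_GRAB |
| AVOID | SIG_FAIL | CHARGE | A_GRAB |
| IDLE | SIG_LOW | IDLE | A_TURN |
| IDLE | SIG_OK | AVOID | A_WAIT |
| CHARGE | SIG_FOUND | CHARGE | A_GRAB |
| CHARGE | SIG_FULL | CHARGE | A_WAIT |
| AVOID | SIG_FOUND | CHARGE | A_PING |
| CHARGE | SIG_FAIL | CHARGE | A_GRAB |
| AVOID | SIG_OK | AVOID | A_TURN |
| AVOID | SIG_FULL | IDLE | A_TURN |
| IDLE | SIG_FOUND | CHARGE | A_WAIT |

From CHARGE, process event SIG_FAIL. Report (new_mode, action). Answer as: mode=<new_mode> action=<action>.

current mode = CHARGE; filter table to that mode:
  (CHARGE, SIG_OK) → (IDLE, A_TURN)
  (CHARGE, SIG_LOW) → (CHARGE, A_GRAB)
  (CHARGE, SIG_FOUND) → (CHARGE, A_GRAB)
  (CHARGE, SIG_FULL) → (CHARGE, A_WAIT)
  (CHARGE, SIG_FAIL) → (CHARGE, A_GRAB)  ← event matches
event = SIG_FAIL selects (CHARGE, A_GRAB)

mode=CHARGE action=A_GRAB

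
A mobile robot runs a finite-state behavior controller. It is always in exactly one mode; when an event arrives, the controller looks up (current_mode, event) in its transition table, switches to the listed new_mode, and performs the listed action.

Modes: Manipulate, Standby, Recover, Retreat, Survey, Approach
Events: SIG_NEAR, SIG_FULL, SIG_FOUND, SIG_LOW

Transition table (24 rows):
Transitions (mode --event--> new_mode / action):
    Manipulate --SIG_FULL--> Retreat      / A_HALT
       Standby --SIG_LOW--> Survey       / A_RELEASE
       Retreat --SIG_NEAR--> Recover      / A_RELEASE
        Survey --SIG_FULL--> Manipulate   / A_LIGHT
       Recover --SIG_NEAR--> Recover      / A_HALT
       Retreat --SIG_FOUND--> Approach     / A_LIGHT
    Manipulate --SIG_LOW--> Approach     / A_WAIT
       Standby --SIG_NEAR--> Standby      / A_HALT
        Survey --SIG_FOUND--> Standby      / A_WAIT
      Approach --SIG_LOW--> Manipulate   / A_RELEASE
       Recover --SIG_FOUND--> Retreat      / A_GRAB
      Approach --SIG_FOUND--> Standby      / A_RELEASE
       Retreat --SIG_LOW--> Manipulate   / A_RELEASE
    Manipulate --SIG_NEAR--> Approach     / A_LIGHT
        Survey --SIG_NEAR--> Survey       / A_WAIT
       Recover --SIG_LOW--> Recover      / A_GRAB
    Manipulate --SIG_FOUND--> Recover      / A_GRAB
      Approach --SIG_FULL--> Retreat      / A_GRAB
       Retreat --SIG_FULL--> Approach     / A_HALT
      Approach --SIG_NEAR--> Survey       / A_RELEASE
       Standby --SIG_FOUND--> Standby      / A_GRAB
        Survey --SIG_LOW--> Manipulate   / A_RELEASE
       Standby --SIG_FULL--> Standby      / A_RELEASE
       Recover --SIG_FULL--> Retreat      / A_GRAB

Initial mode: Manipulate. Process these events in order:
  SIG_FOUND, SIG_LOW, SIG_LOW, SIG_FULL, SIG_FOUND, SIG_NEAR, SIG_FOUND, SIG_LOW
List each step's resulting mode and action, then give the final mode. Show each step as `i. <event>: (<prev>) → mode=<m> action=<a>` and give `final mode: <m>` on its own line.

final mode: Survey

1. SIG_FOUND: (Manipulate) → mode=Recover action=A_GRAB
2. SIG_LOW: (Recover) → mode=Recover action=A_GRAB
3. SIG_LOW: (Recover) → mode=Recover action=A_GRAB
4. SIG_FULL: (Recover) → mode=Retreat action=A_GRAB
5. SIG_FOUND: (Retreat) → mode=Approach action=A_LIGHT
6. SIG_NEAR: (Approach) → mode=Survey action=A_RELEASE
7. SIG_FOUND: (Survey) → mode=Standby action=A_WAIT
8. SIG_LOW: (Standby) → mode=Survey action=A_RELEASE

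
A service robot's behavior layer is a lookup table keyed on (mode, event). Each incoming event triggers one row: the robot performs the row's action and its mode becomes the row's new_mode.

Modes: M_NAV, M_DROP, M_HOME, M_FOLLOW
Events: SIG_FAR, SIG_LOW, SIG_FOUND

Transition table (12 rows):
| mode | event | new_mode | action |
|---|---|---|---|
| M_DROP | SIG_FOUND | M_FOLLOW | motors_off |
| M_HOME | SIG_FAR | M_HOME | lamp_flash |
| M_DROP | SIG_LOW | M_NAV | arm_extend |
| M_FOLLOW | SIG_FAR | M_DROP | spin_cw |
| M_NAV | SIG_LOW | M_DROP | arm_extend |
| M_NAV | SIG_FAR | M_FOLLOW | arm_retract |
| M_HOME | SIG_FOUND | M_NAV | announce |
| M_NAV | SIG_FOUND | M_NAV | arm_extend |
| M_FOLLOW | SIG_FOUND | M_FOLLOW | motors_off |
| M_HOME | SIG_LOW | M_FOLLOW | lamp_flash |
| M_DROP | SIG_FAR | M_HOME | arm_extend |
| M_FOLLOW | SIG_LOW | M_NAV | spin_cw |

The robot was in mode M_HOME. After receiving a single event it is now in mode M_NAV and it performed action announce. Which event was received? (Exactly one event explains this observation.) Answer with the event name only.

SIG_FOUND

try SIG_FAR: (M_HOME, SIG_FAR) → (M_HOME, lamp_flash)
try SIG_LOW: (M_HOME, SIG_LOW) → (M_FOLLOW, lamp_flash)
try SIG_FOUND: (M_HOME, SIG_FOUND) → (M_NAV, announce)  ← matches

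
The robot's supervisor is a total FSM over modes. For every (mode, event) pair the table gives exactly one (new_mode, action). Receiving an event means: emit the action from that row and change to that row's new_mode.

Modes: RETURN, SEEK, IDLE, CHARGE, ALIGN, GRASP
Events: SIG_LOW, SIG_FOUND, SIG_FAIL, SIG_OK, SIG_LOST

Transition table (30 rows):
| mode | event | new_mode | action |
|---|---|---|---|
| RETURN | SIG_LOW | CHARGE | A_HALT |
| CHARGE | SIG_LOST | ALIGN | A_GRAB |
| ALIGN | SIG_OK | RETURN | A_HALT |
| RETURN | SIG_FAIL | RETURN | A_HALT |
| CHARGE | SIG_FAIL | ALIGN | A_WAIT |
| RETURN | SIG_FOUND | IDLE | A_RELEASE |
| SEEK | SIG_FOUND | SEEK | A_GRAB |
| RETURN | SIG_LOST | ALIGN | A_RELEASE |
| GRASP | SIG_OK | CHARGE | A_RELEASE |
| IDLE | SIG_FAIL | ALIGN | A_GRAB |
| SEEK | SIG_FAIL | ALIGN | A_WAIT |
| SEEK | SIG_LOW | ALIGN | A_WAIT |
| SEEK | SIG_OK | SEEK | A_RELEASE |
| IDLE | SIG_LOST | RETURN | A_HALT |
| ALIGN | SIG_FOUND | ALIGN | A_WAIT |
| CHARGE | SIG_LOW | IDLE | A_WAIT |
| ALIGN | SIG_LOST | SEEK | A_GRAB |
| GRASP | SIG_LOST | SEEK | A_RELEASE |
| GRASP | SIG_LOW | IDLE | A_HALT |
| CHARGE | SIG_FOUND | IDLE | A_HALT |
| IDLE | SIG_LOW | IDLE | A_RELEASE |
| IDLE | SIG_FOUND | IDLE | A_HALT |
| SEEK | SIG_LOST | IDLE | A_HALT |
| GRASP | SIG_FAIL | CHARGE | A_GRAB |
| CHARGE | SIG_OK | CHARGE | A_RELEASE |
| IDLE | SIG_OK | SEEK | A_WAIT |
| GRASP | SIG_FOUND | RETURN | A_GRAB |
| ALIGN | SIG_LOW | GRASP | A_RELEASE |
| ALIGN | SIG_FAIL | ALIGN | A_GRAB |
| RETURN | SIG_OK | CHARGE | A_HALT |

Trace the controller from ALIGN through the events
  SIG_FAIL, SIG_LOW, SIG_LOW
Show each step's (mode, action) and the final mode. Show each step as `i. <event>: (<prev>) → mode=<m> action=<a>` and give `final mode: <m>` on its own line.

1. SIG_FAIL: (ALIGN) → mode=ALIGN action=A_GRAB
2. SIG_LOW: (ALIGN) → mode=GRASP action=A_RELEASE
3. SIG_LOW: (GRASP) → mode=IDLE action=A_HALT

final mode: IDLE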